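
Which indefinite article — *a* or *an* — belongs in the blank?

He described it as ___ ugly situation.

an

The indefinite article is chosen by the initial *sound* of the following word, not its spelling.
*ugly* begins with the sound /ʌ/ (u pronounced /ʌ/) — a vowel sound.
So the article is *an*: He described it as an ugly situation.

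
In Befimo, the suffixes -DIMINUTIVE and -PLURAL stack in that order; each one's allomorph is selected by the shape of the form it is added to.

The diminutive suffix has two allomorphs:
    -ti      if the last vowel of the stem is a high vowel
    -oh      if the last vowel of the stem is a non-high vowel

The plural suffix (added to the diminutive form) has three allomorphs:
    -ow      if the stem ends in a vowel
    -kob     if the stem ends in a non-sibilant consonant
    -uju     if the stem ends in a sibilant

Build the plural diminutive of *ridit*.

The last vowel of *ridit* is /i/, which is a high vowel, so the diminutive suffix is -ti, giving *riditti*.
Since the final sound of the diminutive form *riditti* is /i/ (a vowel), it takes -ow, giving *ridittiow*.

ridittiow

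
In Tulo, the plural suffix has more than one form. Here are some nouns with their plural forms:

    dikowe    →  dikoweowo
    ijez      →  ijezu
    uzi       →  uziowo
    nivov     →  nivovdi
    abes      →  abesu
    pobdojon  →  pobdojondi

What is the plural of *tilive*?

The suffix is conditioned by the final sound: -u when the stem ends in a sibilant (*ijez*, *abes*); -di when the stem ends in a non-sibilant consonant (*nivov*, *pobdojon*); -owo when the stem ends in a vowel (*dikowe*, *uzi*).
The final sound of *tilive* is /e/, which is a vowel, so the suffix is -owo, giving *tiliveowo*.

tiliveowo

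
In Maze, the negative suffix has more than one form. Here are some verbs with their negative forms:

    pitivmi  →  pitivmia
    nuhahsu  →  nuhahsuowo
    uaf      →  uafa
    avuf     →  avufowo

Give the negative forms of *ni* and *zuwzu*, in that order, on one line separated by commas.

nia, zuwzuowo

The alternation tracks the last vowel of the stem — -owo when the last vowel of the stem is a rounded vowel (*nuhahsu*, *avuf*); -a when the last vowel of the stem is an unrounded vowel (*pitivmi*, *uaf*).
*ni*: last vowel = /i/, an unrounded vowel → -a → *nia*.
The last vowel of *zuwzu* is /u/, which is a rounded vowel, so the suffix is -owo, giving *zuwzuowo*.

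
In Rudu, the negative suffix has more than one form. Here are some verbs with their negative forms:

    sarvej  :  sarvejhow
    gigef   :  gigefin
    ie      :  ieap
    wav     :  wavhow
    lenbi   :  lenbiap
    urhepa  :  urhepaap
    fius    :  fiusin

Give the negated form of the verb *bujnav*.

bujnavhow

The alternation tracks the final sound of the stem — -in when the stem ends in a voiceless consonant (*gigef*, *fius*); -how when the stem ends in a voiced consonant (*sarvej*, *wav*); -ap when the stem ends in a vowel (*ie*, *lenbi*, *urhepa*).
The final sound of *bujnav* is /v/, which is a voiced consonant, so the suffix is -how, giving *bujnavhow*.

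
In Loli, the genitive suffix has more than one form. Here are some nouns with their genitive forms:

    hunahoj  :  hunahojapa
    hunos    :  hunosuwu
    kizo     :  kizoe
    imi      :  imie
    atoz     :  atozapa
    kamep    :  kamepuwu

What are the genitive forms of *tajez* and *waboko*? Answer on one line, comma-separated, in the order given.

tajezapa, wabokoe

Looking at the final sound of each stem: -uwu when the stem ends in a voiceless consonant (*hunos*, *kamep*); -apa when the stem ends in a voiced consonant (*hunahoj*, *atoz*); -e when the stem ends in a vowel (*kizo*, *imi*).
*tajez*: final sound = /z/, a voiced consonant → -apa → *tajezapa*.
The final sound of *waboko* is /o/, which is a vowel, so the suffix is -e, giving *wabokoe*.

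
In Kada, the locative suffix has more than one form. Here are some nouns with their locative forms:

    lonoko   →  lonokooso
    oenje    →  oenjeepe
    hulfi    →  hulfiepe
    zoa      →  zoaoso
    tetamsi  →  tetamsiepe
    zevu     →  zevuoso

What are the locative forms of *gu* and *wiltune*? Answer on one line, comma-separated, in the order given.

guoso, wiltuneepe

The pattern is front/back vowel harmony: -epe when the last vowel of the stem is a front vowel (*oenje*, *hulfi*, *tetamsi*); -oso when the last vowel of the stem is a back vowel (*lonoko*, *zoa*, *zevu*).
Since the last vowel of *gu* is /u/ (a back vowel), it takes -oso, giving *guoso*.
The last vowel of *wiltune* is /e/, which is a front vowel, so the suffix is -epe, giving *wiltuneepe*.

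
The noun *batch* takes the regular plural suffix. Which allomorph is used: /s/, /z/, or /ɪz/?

The stem *batch* ends in a sibilant (/s, z, ʃ, ʒ, tʃ, dʒ/).
The plural suffix surfaces as /ɪz/ after sibilants, /s/ after other voiceless consonants, and /z/ after other voiced sounds.
So the plural -s on *batch* is pronounced /ɪz/.

/ɪz/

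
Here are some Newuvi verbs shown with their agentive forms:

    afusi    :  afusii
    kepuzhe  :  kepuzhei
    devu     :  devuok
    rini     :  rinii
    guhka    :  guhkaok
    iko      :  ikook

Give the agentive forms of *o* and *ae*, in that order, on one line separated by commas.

The pattern is front/back vowel harmony: -i when the last vowel of the stem is a front vowel (*afusi*, *kepuzhe*, *rini*); -ok when the last vowel of the stem is a back vowel (*devu*, *guhka*, *iko*).
*o*: last vowel = /o/, a back vowel → -ok → *ook*.
Since the last vowel of *ae* is /e/ (a front vowel), it takes -i, giving *aei*.

ook, aei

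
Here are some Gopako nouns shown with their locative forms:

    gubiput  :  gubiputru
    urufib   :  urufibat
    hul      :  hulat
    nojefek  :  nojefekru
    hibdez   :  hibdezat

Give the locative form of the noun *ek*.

The alternation tracks the final consonant of the stem — -ru when the stem ends in a voiceless consonant (*gubiput*, *nojefek*); -at when the stem ends in a voiced consonant (*urufib*, *hul*, *hibdez*).
*ek*: final consonant = /k/, voiceless → -ru → *ekru*.

ekru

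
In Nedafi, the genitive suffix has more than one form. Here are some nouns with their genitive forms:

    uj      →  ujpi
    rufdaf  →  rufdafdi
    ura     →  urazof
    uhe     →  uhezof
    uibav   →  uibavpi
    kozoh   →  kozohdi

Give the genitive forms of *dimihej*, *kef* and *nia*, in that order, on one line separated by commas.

dimihejpi, kefdi, niazof

The alternation tracks the final sound of the stem — -di when the stem ends in a voiceless consonant (*rufdaf*, *kozoh*); -pi when the stem ends in a voiced consonant (*uj*, *uibav*); -zof when the stem ends in a vowel (*ura*, *uhe*).
Since the final sound of *dimihej* is /j/ (a voiced consonant), it takes -pi, giving *dimihejpi*.
Since the final sound of *kef* is /f/ (a voiceless consonant), it takes -di, giving *kefdi*.
*nia* — final sound /a/ (a vowel) → -zof → *niazof*.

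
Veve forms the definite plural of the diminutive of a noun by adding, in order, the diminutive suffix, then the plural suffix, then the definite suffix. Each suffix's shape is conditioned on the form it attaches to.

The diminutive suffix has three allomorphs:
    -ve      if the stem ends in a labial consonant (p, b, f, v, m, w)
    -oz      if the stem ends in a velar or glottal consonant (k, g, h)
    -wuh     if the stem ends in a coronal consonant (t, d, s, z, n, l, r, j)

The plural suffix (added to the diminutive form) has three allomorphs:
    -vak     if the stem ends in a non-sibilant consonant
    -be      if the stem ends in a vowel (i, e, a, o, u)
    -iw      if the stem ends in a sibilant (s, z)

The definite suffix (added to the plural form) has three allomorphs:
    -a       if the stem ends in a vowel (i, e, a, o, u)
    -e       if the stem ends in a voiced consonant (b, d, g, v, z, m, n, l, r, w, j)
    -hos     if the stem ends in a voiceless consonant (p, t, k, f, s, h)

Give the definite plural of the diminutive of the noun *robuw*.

robuwvebea

*robuw* — final consonant /w/ (labial) → -ve → *robuwve*.
The diminutive form *robuwve* — final sound /e/ (a vowel) → -be → *robuwvebe*.
Since the final sound of the plural form *robuwvebe* is /e/ (a vowel), it takes -a, giving *robuwvebea*.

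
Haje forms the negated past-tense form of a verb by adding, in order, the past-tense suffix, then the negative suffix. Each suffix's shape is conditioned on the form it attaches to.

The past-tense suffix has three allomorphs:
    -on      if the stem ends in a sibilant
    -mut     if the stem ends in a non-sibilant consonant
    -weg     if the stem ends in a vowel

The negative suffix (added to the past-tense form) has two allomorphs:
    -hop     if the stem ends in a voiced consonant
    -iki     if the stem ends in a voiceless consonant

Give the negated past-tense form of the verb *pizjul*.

pizjulmutiki

*pizjul* — final sound /l/ (a non-sibilant consonant) → -mut → *pizjulmut*.
The final consonant of the past-tense form *pizjulmut* is /t/, which is voiceless, so the negative suffix is -iki, giving *pizjulmutiki*.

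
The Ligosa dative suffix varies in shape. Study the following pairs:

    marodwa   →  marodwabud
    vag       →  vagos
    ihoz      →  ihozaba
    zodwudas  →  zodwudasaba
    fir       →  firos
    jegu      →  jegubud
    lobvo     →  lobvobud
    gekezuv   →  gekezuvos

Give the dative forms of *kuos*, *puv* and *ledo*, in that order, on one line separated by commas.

The alternation tracks the final sound of the stem — -aba when the stem ends in a sibilant (*ihoz*, *zodwudas*); -os when the stem ends in a non-sibilant consonant (*vag*, *fir*, *gekezuv*); -bud when the stem ends in a vowel (*marodwa*, *jegu*, *lobvo*).
*kuos*: final sound = /s/, a sibilant → -aba → *kuosaba*.
Since the final sound of *puv* is /v/ (a non-sibilant consonant), it takes -os, giving *puvos*.
The final sound of *ledo* is /o/, which is a vowel, so the suffix is -bud, giving *ledobud*.

kuosaba, puvos, ledobud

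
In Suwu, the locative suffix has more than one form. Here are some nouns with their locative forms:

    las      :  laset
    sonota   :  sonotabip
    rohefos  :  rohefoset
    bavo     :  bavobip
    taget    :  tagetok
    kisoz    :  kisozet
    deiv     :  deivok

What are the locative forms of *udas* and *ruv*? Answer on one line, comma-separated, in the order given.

udaset, ruvok

The suffix is conditioned by the final sound: -et when the stem ends in a sibilant (*las*, *rohefos*, *kisoz*); -ok when the stem ends in a non-sibilant consonant (*taget*, *deiv*); -bip when the stem ends in a vowel (*sonota*, *bavo*).
*udas*: final sound = /s/, a sibilant → -et → *udaset*.
*ruv* — final sound /v/ (a non-sibilant consonant) → -ok → *ruvok*.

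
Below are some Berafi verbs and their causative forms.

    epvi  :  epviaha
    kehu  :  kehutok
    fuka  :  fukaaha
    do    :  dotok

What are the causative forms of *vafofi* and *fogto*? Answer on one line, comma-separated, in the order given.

vafofiaha, fogtotok

The alternation tracks the last vowel of the stem — -tok when the last vowel of the stem is a rounded vowel (*kehu*, *do*); -aha when the last vowel of the stem is an unrounded vowel (*epvi*, *fuka*).
*vafofi*: last vowel = /i/, an unrounded vowel → -aha → *vafofiaha*.
*fogto*: last vowel = /o/, a rounded vowel → -tok → *fogtotok*.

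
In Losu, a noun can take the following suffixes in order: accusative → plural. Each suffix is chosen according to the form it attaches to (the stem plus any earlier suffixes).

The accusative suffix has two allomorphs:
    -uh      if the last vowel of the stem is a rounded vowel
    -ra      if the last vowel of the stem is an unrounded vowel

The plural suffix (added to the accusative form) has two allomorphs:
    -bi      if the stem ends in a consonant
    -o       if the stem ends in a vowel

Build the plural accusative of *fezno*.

*fezno* — last vowel /o/ (a rounded vowel) → -uh → *feznouh*.
The accusative form *feznouh*: final sound = /h/, a consonant → -bi → *feznouhbi*.

feznouhbi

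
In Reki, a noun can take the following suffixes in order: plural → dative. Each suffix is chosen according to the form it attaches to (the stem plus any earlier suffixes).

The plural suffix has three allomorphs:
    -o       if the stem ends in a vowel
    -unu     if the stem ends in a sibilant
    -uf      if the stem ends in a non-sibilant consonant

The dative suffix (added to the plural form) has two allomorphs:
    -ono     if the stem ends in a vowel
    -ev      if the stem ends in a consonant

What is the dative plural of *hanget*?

*hanget*: final sound = /t/, a non-sibilant consonant → -uf → *hangetuf*.
The final sound of the plural form *hangetuf* is /f/, which is a consonant, so the dative suffix is -ev, giving *hangetufev*.

hangetufev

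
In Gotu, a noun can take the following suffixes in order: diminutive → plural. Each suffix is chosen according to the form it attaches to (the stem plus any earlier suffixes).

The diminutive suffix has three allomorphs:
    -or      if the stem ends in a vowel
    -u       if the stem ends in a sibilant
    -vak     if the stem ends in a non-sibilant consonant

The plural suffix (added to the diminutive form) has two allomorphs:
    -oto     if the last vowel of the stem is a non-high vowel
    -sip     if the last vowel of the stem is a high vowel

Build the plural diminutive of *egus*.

egususip

*egus* — final sound /s/ (a sibilant) → -u → *egusu*.
The last vowel of the diminutive form *egusu* is /u/, which is a high vowel, so the plural suffix is -sip, giving *egususip*.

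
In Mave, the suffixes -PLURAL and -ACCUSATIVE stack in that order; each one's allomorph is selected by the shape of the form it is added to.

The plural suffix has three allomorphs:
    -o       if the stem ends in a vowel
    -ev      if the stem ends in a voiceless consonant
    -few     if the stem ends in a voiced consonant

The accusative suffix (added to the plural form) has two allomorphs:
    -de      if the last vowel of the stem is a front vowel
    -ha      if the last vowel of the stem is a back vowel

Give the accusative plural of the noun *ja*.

jaoha

*ja*: final sound = /a/, a vowel → -o → *jao*.
The last vowel of the plural form *jao* is /o/, which is a back vowel, so the accusative suffix is -ha, giving *jaoha*.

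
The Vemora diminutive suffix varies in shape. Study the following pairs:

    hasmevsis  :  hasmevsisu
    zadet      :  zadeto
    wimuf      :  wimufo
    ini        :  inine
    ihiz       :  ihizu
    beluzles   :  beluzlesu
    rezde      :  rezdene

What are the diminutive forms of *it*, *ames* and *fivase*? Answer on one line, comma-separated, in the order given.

ito, amesu, fivasene

Looking at the final sound of each stem: -u when the stem ends in a sibilant (*hasmevsis*, *ihiz*, *beluzles*); -o when the stem ends in a non-sibilant consonant (*zadet*, *wimuf*); -ne when the stem ends in a vowel (*ini*, *rezde*).
*it*: final sound = /t/, a non-sibilant consonant → -o → *ito*.
*ames* — final sound /s/ (a sibilant) → -u → *amesu*.
The final sound of *fivase* is /e/, which is a vowel, so the suffix is -ne, giving *fivasene*.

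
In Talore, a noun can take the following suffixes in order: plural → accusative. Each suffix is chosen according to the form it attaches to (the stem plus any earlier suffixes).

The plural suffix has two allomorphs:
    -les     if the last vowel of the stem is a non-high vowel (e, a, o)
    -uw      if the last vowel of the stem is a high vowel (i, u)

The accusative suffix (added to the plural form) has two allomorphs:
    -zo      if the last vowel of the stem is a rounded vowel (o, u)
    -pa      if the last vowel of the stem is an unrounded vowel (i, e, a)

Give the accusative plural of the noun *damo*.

Since the last vowel of *damo* is /o/ (a non-high vowel), it takes -les, giving *damoles*.
The plural form *damoles* — last vowel /e/ (an unrounded vowel) → -pa → *damolespa*.

damolespa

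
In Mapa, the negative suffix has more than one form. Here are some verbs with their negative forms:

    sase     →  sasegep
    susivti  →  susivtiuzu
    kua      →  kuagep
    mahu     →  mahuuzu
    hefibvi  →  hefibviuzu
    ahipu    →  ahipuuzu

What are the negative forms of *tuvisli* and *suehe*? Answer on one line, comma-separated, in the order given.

Looking at the last vowel of each stem: -uzu when the last vowel of the stem is a high vowel (*susivti*, *mahu*, *hefibvi*, *ahipu*); -gep when the last vowel of the stem is a non-high vowel (*sase*, *kua*).
Since the last vowel of *tuvisli* is /i/ (a high vowel), it takes -uzu, giving *tuvisliuzu*.
Since the last vowel of *suehe* is /e/ (a non-high vowel), it takes -gep, giving *suehegep*.

tuvisliuzu, suehegep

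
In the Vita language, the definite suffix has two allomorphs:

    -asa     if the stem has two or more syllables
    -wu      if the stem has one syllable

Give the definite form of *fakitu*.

fakituasa

With 3 syllables, *fakitu* takes -asa → *fakituasa*.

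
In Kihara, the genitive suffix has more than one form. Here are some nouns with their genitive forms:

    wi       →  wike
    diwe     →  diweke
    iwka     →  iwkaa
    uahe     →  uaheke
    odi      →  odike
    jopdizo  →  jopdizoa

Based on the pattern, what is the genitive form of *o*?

oa

The pattern is front/back vowel harmony: -ke when the last vowel of the stem is a front vowel (*wi*, *diwe*, *uahe*, *odi*); -a when the last vowel of the stem is a back vowel (*iwka*, *jopdizo*).
*o* — last vowel /o/ (a back vowel) → -a → *oa*.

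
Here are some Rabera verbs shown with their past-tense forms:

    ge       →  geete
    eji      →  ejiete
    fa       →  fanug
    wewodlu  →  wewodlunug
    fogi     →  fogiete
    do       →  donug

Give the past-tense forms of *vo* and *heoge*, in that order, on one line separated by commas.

vonug, heogeete

The pattern is front/back vowel harmony: -ete when the last vowel of the stem is a front vowel (*ge*, *eji*, *fogi*); -nug when the last vowel of the stem is a back vowel (*fa*, *wewodlu*, *do*).
The last vowel of *vo* is /o/, which is a back vowel, so the suffix is -nug, giving *vonug*.
*heoge*: last vowel = /e/, a front vowel → -ete → *heogeete*.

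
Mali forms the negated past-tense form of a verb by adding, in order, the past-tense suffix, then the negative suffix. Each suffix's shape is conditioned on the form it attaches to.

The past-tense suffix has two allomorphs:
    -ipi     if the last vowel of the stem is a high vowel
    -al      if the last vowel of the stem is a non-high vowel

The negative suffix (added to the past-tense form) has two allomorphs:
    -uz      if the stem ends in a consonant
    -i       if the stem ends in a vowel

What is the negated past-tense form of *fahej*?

fahejaluz

The last vowel of *fahej* is /e/, which is a non-high vowel, so the past-tense suffix is -al, giving *fahejal*.
Since the final sound of the past-tense form *fahejal* is /l/ (a consonant), it takes -uz, giving *fahejaluz*.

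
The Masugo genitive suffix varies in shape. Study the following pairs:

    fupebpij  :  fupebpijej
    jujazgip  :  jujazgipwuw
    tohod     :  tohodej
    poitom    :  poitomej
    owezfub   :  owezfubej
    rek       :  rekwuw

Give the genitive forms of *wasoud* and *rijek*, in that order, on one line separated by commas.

wasoudej, rijekwuw

The suffix is conditioned by the final consonant: -wuw when the stem ends in a voiceless consonant (*jujazgip*, *rek*); -ej when the stem ends in a voiced consonant (*fupebpij*, *tohod*, *poitom*, *owezfub*).
Since the final consonant of *wasoud* is /d/ (voiced), it takes -ej, giving *wasoudej*.
Since the final consonant of *rijek* is /k/ (voiceless), it takes -wuw, giving *rijekwuw*.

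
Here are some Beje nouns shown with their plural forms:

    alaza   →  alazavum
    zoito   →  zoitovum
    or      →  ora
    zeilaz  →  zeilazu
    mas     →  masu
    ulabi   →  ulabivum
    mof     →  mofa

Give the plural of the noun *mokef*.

The alternation tracks the final sound of the stem — -u when the stem ends in a sibilant (*zeilaz*, *mas*); -a when the stem ends in a non-sibilant consonant (*or*, *mof*); -vum when the stem ends in a vowel (*alaza*, *zoito*, *ulabi*).
The final sound of *mokef* is /f/, which is a non-sibilant consonant, so the suffix is -a, giving *mokefa*.

mokefa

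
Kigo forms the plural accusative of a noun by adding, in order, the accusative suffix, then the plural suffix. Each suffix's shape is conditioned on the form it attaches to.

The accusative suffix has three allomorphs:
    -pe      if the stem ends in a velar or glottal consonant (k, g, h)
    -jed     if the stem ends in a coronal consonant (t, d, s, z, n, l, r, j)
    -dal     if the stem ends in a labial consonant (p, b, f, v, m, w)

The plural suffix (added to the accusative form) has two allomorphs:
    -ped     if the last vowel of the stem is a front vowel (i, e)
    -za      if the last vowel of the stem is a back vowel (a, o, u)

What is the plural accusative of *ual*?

ualjedped

Since the final consonant of *ual* is /l/ (coronal), it takes -jed, giving *ualjed*.
The last vowel of the accusative form *ualjed* is /e/, which is a front vowel, so the plural suffix is -ped, giving *ualjedped*.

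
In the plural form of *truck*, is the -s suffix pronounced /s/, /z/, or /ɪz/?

/s/

The stem *truck* ends in a voiceless non-sibilant consonant.
The plural suffix surfaces as /ɪz/ after sibilants, /s/ after other voiceless consonants, and /z/ after other voiced sounds.
So the plural -s on *truck* is pronounced /s/.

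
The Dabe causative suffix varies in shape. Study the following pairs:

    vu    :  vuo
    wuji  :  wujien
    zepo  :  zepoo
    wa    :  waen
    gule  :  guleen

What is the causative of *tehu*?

tehuo

The suffix is conditioned by the last vowel: -o when the last vowel of the stem is a rounded vowel (*vu*, *zepo*); -en when the last vowel of the stem is an unrounded vowel (*wuji*, *wa*, *gule*).
*tehu*: last vowel = /u/, a rounded vowel → -o → *tehuo*.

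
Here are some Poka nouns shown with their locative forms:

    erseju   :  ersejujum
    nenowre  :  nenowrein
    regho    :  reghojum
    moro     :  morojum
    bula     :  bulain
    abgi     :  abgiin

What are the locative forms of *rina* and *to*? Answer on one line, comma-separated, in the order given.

The pattern is rounding harmony: -jum when the last vowel of the stem is a rounded vowel (*erseju*, *regho*, *moro*); -in when the last vowel of the stem is an unrounded vowel (*nenowre*, *bula*, *abgi*).
*rina* — last vowel /a/ (an unrounded vowel) → -in → *rinain*.
*to* — last vowel /o/ (a rounded vowel) → -jum → *tojum*.

rinain, tojum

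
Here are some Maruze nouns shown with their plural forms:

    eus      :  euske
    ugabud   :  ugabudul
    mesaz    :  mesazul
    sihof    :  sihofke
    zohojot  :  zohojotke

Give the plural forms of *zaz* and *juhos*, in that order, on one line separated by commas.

The suffix is conditioned by the final consonant: -ke when the stem ends in a voiceless consonant (*eus*, *sihof*, *zohojot*); -ul when the stem ends in a voiced consonant (*ugabud*, *mesaz*).
Since the final consonant of *zaz* is /z/ (voiced), it takes -ul, giving *zazul*.
*juhos* — final consonant /s/ (voiceless) → -ke → *juhoske*.

zazul, juhoske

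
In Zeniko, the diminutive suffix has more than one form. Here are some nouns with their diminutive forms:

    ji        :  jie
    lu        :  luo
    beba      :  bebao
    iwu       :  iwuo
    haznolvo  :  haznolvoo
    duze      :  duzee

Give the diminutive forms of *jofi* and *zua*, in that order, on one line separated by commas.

jofie, zuao

The alternation tracks the last vowel of the stem — -e when the last vowel of the stem is a front vowel (*ji*, *duze*); -o when the last vowel of the stem is a back vowel (*lu*, *beba*, *iwu*, *haznolvo*).
Since the last vowel of *jofi* is /i/ (a front vowel), it takes -e, giving *jofie*.
*zua*: last vowel = /a/, a back vowel → -o → *zuao*.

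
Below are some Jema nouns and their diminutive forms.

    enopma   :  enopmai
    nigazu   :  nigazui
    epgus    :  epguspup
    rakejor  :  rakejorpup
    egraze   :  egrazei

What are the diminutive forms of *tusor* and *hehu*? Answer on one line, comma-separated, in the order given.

The pattern is consonant vs. vowel: -pup when the stem ends in a consonant (*epgus*, *rakejor*); -i when the stem ends in a vowel (*enopma*, *nigazu*, *egraze*).
*tusor*: final sound = /r/, a consonant → -pup → *tusorpup*.
*hehu*: final sound = /u/, a vowel → -i → *hehui*.

tusorpup, hehui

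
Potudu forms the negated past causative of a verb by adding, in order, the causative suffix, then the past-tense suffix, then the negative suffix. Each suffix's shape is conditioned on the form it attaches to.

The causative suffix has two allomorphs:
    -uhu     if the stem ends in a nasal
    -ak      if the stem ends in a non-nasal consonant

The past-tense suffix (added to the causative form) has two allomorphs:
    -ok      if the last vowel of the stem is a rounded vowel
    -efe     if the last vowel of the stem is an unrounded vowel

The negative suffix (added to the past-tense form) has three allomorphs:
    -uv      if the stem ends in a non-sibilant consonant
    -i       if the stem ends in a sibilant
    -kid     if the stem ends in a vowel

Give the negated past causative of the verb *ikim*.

ikimuhuokuv

The final consonant of *ikim* is /m/, which is a nasal, so the causative suffix is -uhu, giving *ikimuhu*.
The last vowel of the causative form *ikimuhu* is /u/, which is a rounded vowel, so the past-tense suffix is -ok, giving *ikimuhuok*.
The past-tense form *ikimuhuok*: final sound = /k/, a non-sibilant consonant → -uv → *ikimuhuokuv*.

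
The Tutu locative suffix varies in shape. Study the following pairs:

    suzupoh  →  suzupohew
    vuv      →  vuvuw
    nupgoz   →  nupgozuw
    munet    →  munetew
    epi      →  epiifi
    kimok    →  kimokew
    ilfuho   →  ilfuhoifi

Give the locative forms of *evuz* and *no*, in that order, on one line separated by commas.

The pattern is voicing of the final sound: -ew when the stem ends in a voiceless consonant (*suzupoh*, *munet*, *kimok*); -uw when the stem ends in a voiced consonant (*vuv*, *nupgoz*); -ifi when the stem ends in a vowel (*epi*, *ilfuho*).
*evuz*: final sound = /z/, a voiced consonant → -uw → *evuzuw*.
*no* — final sound /o/ (a vowel) → -ifi → *noifi*.

evuzuw, noifi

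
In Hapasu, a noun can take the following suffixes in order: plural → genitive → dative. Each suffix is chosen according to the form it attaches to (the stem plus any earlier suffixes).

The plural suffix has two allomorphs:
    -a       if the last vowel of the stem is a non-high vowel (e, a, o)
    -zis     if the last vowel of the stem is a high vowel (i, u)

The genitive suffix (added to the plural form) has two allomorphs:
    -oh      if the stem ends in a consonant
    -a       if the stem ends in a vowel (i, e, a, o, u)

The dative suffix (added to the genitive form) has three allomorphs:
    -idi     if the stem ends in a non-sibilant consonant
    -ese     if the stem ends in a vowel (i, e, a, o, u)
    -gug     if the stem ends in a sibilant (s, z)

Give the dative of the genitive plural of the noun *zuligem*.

*zuligem*: last vowel = /e/, a non-high vowel → -a → *zuligema*.
The plural form *zuligema* — final sound /a/ (a vowel) → -a → *zuligemaa*.
The genitive form *zuligemaa* — final sound /a/ (a vowel) → -ese → *zuligemaaese*.

zuligemaaese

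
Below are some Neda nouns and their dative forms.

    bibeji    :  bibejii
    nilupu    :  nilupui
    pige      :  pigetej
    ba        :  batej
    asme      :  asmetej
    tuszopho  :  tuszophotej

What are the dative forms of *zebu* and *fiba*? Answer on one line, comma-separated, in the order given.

zebui, fibatej

Looking at the last vowel of each stem: -i when the last vowel of the stem is a high vowel (*bibeji*, *nilupu*); -tej when the last vowel of the stem is a non-high vowel (*pige*, *ba*, *asme*, *tuszopho*).
*zebu* — last vowel /u/ (a high vowel) → -i → *zebui*.
*fiba* — last vowel /a/ (a non-high vowel) → -tej → *fibatej*.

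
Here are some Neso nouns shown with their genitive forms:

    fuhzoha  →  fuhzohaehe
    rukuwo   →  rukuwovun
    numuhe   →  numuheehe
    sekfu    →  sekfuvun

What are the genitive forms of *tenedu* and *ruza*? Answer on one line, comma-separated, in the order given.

teneduvun, ruzaehe

Looking at the last vowel of each stem: -vun when the last vowel of the stem is a rounded vowel (*rukuwo*, *sekfu*); -ehe when the last vowel of the stem is an unrounded vowel (*fuhzoha*, *numuhe*).
The last vowel of *tenedu* is /u/, which is a rounded vowel, so the suffix is -vun, giving *teneduvun*.
The last vowel of *ruza* is /a/, which is an unrounded vowel, so the suffix is -ehe, giving *ruzaehe*.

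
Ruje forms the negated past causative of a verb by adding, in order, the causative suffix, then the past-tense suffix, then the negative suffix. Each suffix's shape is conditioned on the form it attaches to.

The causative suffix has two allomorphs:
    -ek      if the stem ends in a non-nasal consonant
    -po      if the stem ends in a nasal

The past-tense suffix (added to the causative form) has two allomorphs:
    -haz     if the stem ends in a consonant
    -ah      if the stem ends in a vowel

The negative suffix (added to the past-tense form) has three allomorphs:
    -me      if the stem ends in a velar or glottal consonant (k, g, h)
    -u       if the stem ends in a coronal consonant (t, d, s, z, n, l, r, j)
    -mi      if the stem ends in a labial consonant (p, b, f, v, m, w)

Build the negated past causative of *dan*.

danpoahme

*dan*: final consonant = /n/, a nasal → -po → *danpo*.
Since the final sound of the causative form *danpo* is /o/ (a vowel), it takes -ah, giving *danpoah*.
The past-tense form *danpoah*: final consonant = /h/, velar/glottal → -me → *danpoahme*.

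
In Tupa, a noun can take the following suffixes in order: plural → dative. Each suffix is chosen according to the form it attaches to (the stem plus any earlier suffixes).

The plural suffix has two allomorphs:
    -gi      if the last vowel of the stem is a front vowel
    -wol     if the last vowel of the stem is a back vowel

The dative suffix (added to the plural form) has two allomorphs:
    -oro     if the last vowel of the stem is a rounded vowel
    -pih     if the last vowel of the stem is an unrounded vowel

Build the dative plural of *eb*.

ebgipih

*eb* — last vowel /e/ (a front vowel) → -gi → *ebgi*.
The last vowel of the plural form *ebgi* is /i/, which is an unrounded vowel, so the dative suffix is -pih, giving *ebgipih*.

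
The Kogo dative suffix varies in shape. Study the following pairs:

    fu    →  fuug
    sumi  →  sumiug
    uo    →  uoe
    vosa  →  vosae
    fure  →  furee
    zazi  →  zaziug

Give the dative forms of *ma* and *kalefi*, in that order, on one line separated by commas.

mae, kalefiug

Looking at the last vowel of each stem: -ug when the last vowel of the stem is a high vowel (*fu*, *sumi*, *zazi*); -e when the last vowel of the stem is a non-high vowel (*uo*, *vosa*, *fure*).
*ma*: last vowel = /a/, a non-high vowel → -e → *mae*.
The last vowel of *kalefi* is /i/, which is a high vowel, so the suffix is -ug, giving *kalefiug*.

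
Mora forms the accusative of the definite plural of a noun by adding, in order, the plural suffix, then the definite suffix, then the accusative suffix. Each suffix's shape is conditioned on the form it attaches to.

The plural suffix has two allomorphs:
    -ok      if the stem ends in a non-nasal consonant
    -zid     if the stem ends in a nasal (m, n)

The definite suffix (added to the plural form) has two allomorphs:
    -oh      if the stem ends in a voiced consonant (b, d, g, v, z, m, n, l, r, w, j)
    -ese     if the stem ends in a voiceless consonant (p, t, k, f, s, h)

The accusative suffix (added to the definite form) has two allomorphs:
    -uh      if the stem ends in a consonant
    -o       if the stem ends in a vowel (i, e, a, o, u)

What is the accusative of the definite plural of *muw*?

muwokeseo

The final consonant of *muw* is /w/, which is non-nasal, so the plural suffix is -ok, giving *muwok*.
The plural form *muwok*: final consonant = /k/, voiceless → -ese → *muwokese*.
The definite form *muwokese* — final sound /e/ (a vowel) → -o → *muwokeseo*.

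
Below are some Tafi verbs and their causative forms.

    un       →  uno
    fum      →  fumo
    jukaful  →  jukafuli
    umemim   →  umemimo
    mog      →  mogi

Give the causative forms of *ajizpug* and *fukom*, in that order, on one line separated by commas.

ajizpugi, fukomo

Looking at the final consonant of each stem: -o when the stem ends in a nasal (*un*, *fum*, *umemim*); -i when the stem ends in a non-nasal consonant (*jukaful*, *mog*).
The final consonant of *ajizpug* is /g/, which is non-nasal, so the suffix is -i, giving *ajizpugi*.
*fukom* — final consonant /m/ (a nasal) → -o → *fukomo*.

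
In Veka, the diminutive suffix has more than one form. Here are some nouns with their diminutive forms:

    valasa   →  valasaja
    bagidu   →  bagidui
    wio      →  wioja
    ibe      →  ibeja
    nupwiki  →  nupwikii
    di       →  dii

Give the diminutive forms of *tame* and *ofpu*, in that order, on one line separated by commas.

tameja, ofpui

The alternation tracks the last vowel of the stem — -i when the last vowel of the stem is a high vowel (*bagidu*, *nupwiki*, *di*); -ja when the last vowel of the stem is a non-high vowel (*valasa*, *wio*, *ibe*).
*tame*: last vowel = /e/, a non-high vowel → -ja → *tameja*.
*ofpu*: last vowel = /u/, a high vowel → -i → *ofpui*.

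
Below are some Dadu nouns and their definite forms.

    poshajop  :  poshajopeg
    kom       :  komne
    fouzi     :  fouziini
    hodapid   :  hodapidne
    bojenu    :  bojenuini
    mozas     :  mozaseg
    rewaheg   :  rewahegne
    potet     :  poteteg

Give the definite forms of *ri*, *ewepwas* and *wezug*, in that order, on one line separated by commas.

riini, ewepwaseg, wezugne

Looking at the final sound of each stem: -eg when the stem ends in a voiceless consonant (*poshajop*, *mozas*, *potet*); -ne when the stem ends in a voiced consonant (*kom*, *hodapid*, *rewaheg*); -ini when the stem ends in a vowel (*fouzi*, *bojenu*).
The final sound of *ri* is /i/, which is a vowel, so the suffix is -ini, giving *riini*.
*ewepwas*: final sound = /s/, a voiceless consonant → -eg → *ewepwaseg*.
*wezug*: final sound = /g/, a voiced consonant → -ne → *wezugne*.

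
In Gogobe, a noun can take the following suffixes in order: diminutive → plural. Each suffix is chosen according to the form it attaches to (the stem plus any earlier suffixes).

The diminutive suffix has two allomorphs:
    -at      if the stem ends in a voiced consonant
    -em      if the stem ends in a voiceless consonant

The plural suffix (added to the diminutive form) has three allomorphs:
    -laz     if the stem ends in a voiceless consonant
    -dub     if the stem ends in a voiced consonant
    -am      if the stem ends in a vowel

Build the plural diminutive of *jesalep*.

jesalepemdub

*jesalep*: final consonant = /p/, voiceless → -em → *jesalepem*.
Since the final sound of the diminutive form *jesalepem* is /m/ (a voiced consonant), it takes -dub, giving *jesalepemdub*.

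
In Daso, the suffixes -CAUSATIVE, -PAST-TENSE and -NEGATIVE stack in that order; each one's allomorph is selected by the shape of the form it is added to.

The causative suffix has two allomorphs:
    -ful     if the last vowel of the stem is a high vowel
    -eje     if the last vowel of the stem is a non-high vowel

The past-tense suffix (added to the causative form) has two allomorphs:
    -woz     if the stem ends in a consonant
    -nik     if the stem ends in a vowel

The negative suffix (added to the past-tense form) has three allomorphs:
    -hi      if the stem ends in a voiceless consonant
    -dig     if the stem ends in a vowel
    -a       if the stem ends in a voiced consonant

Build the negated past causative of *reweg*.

rewegejenikhi

The last vowel of *reweg* is /e/, which is a non-high vowel, so the causative suffix is -eje, giving *rewegeje*.
Since the final sound of the causative form *rewegeje* is /e/ (a vowel), it takes -nik, giving *rewegejenik*.
The past-tense form *rewegejenik* — final sound /k/ (a voiceless consonant) → -hi → *rewegejenikhi*.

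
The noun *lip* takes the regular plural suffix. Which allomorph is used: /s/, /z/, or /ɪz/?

The stem *lip* ends in a voiceless non-sibilant consonant.
The plural suffix surfaces as /ɪz/ after sibilants, /s/ after other voiceless consonants, and /z/ after other voiced sounds.
So the plural -s on *lip* is pronounced /s/.

/s/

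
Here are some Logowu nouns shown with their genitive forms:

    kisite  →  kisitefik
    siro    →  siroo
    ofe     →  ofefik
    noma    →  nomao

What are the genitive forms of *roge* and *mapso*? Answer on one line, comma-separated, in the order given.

The alternation tracks the last vowel of the stem — -fik when the last vowel of the stem is a front vowel (*kisite*, *ofe*); -o when the last vowel of the stem is a back vowel (*siro*, *noma*).
*roge*: last vowel = /e/, a front vowel → -fik → *rogefik*.
The last vowel of *mapso* is /o/, which is a back vowel, so the suffix is -o, giving *mapsoo*.

rogefik, mapsoo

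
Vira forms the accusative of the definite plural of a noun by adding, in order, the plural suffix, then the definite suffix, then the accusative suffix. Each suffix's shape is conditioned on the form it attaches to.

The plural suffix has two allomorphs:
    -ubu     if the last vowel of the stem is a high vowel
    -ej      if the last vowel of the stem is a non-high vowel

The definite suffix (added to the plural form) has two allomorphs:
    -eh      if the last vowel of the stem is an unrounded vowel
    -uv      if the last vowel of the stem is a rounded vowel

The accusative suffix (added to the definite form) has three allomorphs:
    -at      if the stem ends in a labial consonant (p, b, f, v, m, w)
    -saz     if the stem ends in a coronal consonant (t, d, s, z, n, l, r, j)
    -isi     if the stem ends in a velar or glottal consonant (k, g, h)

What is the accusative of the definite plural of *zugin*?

zuginubuuvat

*zugin*: last vowel = /i/, a high vowel → -ubu → *zuginubu*.
Since the last vowel of the plural form *zuginubu* is /u/ (a rounded vowel), it takes -uv, giving *zuginubuuv*.
Since the final consonant of the definite form *zuginubuuv* is /v/ (labial), it takes -at, giving *zuginubuuvat*.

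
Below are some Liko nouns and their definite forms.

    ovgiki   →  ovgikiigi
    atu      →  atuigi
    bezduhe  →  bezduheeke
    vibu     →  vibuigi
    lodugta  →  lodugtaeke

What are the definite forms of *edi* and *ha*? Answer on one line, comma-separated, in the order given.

Looking at the last vowel of each stem: -igi when the last vowel of the stem is a high vowel (*ovgiki*, *atu*, *vibu*); -eke when the last vowel of the stem is a non-high vowel (*bezduhe*, *lodugta*).
*edi*: last vowel = /i/, a high vowel → -igi → *ediigi*.
The last vowel of *ha* is /a/, which is a non-high vowel, so the suffix is -eke, giving *haeke*.

ediigi, haeke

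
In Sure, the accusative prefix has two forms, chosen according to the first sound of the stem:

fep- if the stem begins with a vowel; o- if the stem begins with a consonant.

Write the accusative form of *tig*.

otig

*tig* — first sound /t/ (a consonant) → o- → *otig*.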